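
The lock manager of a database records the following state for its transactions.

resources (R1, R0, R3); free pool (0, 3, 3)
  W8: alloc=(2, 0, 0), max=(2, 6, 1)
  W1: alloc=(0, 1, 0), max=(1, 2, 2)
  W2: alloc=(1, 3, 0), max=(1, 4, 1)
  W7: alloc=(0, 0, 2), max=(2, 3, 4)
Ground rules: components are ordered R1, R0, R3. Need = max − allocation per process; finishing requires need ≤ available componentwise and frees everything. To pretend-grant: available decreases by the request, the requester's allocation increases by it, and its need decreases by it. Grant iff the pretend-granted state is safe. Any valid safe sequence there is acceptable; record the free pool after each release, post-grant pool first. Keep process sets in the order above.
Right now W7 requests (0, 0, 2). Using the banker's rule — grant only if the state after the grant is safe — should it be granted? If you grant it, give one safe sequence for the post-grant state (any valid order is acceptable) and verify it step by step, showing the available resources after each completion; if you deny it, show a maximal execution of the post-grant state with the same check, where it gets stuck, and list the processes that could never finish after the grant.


GRANT. The post-grant state is safe; one safe sequence: W2, W8, W7, W1.
Key observation: granting shrinks the pool to (0, 3, 1), yet W2 still fits and the chain goes through.
Check on the post-grant state, step by step:
  pool = (0, 3, 1)
  W2: need (0, 1, 1) fits (0, 3, 1); releases (1, 3, 0), pool now (1, 6, 1)
  W8: need (0, 6, 1) fits (1, 6, 1); releases (2, 0, 0), pool now (3, 6, 1)
  W7: need (2, 3, 0) fits (3, 6, 1); releases (0, 0, 4), pool now (3, 6, 5)
  W1: need (1, 1, 2) fits (3, 6, 5); releases (0, 1, 0), pool now (3, 7, 5)


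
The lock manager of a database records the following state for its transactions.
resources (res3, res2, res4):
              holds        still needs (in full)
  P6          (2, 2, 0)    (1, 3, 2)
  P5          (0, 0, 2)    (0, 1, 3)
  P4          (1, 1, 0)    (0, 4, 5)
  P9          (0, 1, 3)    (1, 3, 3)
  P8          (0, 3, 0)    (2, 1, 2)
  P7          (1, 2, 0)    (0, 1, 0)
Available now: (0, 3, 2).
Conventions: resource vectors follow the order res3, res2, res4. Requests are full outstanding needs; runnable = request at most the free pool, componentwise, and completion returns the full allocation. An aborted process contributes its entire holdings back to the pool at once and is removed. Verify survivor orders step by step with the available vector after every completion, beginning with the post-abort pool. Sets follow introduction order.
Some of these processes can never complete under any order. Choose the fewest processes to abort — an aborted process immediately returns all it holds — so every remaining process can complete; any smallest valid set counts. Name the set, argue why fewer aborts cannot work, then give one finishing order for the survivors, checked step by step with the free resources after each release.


Minimum abort set: P5.
Key observation: the deadlocked P9 becomes finishable only because P5 released (0, 0, 2); it completes at step 2 below.
Why nothing smaller works: aborting no one leaves the state deadlocked as given.
One survivor order: P7, P9, P6, P8, P4. Verifying each step (post-abort pool first):
  pool = (0, 3, 4)
  P7 needs (0, 1, 0) <= (0, 3, 4) -> finishes; pool += (1, 2, 0) = (1, 5, 4)
  P9 needs (1, 3, 3) <= (1, 5, 4) -> finishes; pool += (0, 1, 3) = (1, 6, 7)
  P6 needs (1, 3, 2) <= (1, 6, 7) -> finishes; pool += (2, 2, 0) = (3, 8, 7)
  P8 needs (2, 1, 2) <= (3, 8, 7) -> finishes; pool += (0, 3, 0) = (3, 11, 7)
  P4 needs (0, 4, 5) <= (3, 11, 7) -> finishes; pool += (1, 1, 0) = (4, 12, 7)


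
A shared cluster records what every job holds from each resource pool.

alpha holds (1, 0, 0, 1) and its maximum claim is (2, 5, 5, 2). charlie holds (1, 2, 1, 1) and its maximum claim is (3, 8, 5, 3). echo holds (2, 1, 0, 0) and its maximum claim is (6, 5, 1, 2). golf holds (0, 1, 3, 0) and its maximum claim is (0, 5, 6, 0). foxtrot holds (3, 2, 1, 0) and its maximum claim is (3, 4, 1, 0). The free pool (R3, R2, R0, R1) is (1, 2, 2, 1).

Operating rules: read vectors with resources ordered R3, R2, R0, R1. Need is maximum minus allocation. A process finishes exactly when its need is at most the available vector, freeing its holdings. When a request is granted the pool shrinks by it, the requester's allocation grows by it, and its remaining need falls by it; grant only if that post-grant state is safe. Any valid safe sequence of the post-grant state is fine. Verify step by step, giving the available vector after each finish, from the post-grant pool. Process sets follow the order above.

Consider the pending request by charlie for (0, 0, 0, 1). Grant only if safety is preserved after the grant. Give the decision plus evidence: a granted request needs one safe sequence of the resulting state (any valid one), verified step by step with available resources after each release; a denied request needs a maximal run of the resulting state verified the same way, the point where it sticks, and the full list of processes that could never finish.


DENY — the pretend-granted state is unsafe.
Key observation: even finishing foxtrot, golf leaves just (4, 5, 6, 0) free — too little R1 for any of the remaining processes.
After a pretend grant, a maximal execution: foxtrot, golf — then nothing else fits. Walking it through:
  pool = (1, 2, 2, 0)
  foxtrot needs (0, 2, 0, 0) <= (1, 2, 2, 0) -> finishes; pool += (3, 2, 1, 0) = (4, 4, 3, 0)
  golf needs (0, 4, 3, 0) <= (4, 4, 3, 0) -> finishes; pool += (0, 1, 3, 0) = (4, 5, 6, 0)
  alpha still needs (1, 5, 5, 1) but only (4, 5, 6, 0) is free — short on R1
  charlie still needs (2, 6, 4, 1) but only (4, 5, 6, 0) is free — short on R2 and R1
  echo still needs (4, 4, 1, 2) but only (4, 5, 6, 0) is free — short on R1
Post-grant, the permanently blocked set is alpha, charlie and echo.


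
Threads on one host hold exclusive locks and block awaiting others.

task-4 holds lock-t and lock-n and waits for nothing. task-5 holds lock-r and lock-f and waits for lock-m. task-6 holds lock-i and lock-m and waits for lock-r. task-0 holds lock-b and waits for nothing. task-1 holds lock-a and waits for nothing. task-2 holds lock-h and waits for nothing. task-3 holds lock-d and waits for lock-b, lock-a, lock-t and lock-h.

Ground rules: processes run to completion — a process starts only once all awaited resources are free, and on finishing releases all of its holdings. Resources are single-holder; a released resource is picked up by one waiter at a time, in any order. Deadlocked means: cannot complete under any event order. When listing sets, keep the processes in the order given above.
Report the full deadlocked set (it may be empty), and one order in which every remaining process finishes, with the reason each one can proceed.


Deadlocked set: task-5 and task-6.
Key observation: the knot is the closed ring of waits task-5 -> task-6 -> task-5; no other process is dragged down with it.
One completion order for the rest: task-2, task-0, task-1, task-4, task-3.
Verifying each step:
  task-2 waits on nothing -> runs at once and releases lock-h
  task-0 waits on nothing -> runs at once and releases lock-b
  task-1 waits on nothing -> runs at once and releases lock-a
  task-4 waits on nothing -> runs at once and releases lock-t and lock-n
  task-3: everything it awaited (lock-b, lock-a, lock-t and lock-h) is free; runs, freeing lock-d


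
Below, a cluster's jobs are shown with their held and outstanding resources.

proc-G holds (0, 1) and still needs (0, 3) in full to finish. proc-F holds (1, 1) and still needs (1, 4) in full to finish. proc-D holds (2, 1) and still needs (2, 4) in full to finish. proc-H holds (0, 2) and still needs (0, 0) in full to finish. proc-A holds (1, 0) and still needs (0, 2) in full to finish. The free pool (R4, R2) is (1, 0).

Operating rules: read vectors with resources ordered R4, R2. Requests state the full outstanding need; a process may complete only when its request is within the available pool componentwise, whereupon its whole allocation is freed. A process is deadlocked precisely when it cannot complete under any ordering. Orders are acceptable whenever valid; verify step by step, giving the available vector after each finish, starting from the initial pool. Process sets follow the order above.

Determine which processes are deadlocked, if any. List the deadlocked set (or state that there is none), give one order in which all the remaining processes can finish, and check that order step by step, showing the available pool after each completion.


Deadlocked: proc-G, proc-F and proc-D.
Key observation: the wall is R2: completing proc-H, proc-A brings the pool only to (2, 2), and all the rest need more.
The rest can finish in the order proc-H, proc-A. Walking it through:
  pool = (1, 0)
  proc-H needs (0, 0) <= (1, 0) -> finishes; pool += (0, 2) = (1, 2)
  proc-A needs (0, 2) <= (1, 2) -> finishes; pool += (1, 0) = (2, 2)
The stuck group stays short no matter what:
  proc-G cannot run: need (0, 3) vs free (2, 2) (insufficient R2)
  proc-F cannot run: need (1, 4) vs free (2, 2) (insufficient R2)
  proc-D cannot run: need (2, 4) vs free (2, 2) (insufficient R2)


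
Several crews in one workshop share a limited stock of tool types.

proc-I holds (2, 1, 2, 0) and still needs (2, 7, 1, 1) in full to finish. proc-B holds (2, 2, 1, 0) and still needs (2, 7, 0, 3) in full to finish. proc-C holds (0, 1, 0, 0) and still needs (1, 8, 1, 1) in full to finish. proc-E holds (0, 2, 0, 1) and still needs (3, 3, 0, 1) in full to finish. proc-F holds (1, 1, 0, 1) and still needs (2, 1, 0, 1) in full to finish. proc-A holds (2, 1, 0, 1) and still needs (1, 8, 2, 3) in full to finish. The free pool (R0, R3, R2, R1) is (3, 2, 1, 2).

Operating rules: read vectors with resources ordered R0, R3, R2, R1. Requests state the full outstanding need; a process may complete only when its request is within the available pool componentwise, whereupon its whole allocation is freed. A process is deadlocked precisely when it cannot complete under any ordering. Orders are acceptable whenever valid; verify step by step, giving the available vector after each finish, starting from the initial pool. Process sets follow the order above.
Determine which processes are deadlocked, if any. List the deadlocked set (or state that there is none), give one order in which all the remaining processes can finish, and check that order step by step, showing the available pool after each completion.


Deadlocked: proc-I, proc-B, proc-C and proc-A.
Key observation: no order helps: past proc-F, proc-E, the free pool tops out at (4, 5, 1, 4), below what each blocked process needs in R3.
The rest can finish in the order proc-F, proc-E. Check, step by step:
  pool = (3, 2, 1, 2)
  proc-F: need (2, 1, 0, 1) fits (3, 2, 1, 2); releases (1, 1, 0, 1), pool now (4, 3, 1, 3)
  proc-E: need (3, 3, 0, 1) fits (4, 3, 1, 3); releases (0, 2, 0, 1), pool now (4, 5, 1, 4)
The stuck group stays short no matter what:
  proc-I still needs (2, 7, 1, 1) but only (4, 5, 1, 4) is free — short on R3
  proc-B still needs (2, 7, 0, 3) but only (4, 5, 1, 4) is free — short on R3
  proc-C still needs (1, 8, 1, 1) but only (4, 5, 1, 4) is free — short on R3
  proc-A still needs (1, 8, 2, 3) but only (4, 5, 1, 4) is free — short on R3 and R2


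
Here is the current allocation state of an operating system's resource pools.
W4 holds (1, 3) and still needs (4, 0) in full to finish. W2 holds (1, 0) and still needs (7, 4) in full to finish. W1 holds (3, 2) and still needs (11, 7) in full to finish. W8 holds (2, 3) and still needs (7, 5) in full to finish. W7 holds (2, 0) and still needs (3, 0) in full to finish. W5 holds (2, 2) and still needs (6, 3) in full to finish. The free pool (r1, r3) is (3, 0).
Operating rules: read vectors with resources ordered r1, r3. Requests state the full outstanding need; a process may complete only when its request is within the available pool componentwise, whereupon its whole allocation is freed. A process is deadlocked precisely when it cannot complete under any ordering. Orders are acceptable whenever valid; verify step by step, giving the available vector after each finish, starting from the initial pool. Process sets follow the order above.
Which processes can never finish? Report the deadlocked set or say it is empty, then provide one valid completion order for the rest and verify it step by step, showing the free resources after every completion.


The deadlocked set is empty.
Key observation: W7 fits the free pool immediately, and its release cascades until everyone finishes.
One completion order for the rest: W7, W4, W5, W2, W8, W1. Verifying each step:
  pool = (3, 0)
  run W7 (needs (3, 0), free (3, 0)); after release of (2, 0) the pool is (5, 0)
  run W4 (needs (4, 0), free (5, 0)); after release of (1, 3) the pool is (6, 3)
  run W5 (needs (6, 3), free (6, 3)); after release of (2, 2) the pool is (8, 5)
  run W2 (needs (7, 4), free (8, 5)); after release of (1, 0) the pool is (9, 5)
  run W8 (needs (7, 5), free (9, 5)); after release of (2, 3) the pool is (11, 8)
  run W1 (needs (11, 7), free (11, 8)); after release of (3, 2) the pool is (14, 10)


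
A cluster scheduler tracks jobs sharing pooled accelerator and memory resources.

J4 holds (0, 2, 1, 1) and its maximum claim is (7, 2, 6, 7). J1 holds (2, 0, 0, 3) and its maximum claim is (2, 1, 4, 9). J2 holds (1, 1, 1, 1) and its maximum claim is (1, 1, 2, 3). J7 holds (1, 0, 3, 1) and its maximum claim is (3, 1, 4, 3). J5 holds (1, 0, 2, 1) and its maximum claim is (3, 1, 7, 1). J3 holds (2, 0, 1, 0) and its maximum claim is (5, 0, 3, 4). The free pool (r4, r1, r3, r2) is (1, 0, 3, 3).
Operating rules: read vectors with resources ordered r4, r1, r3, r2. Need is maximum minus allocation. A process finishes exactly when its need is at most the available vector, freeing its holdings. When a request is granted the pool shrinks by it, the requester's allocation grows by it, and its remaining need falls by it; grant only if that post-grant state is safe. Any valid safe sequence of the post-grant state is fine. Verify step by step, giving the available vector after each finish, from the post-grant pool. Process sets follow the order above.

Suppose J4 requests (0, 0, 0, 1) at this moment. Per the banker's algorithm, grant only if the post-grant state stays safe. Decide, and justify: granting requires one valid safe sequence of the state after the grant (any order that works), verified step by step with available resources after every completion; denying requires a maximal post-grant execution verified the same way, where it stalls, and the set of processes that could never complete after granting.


DENY — the pretend-granted state is unsafe.
Key observation: after J2, J7, J3, J5 the pool peaks at (6, 1, 10, 5), and each blocked process is short somewhere: J4 on r4; J1 on r2.
After a pretend grant, a maximal execution: J2, J7, J3, J5 — then nothing else fits. Walking it through:
  pool = (1, 0, 3, 2)
  J2: need (0, 0, 1, 2) fits (1, 0, 3, 2); releases (1, 1, 1, 1), pool now (2, 1, 4, 3)
  J7: need (2, 1, 1, 2) fits (2, 1, 4, 3); releases (1, 0, 3, 1), pool now (3, 1, 7, 4)
  J3: need (3, 0, 2, 4) fits (3, 1, 7, 4); releases (2, 0, 1, 0), pool now (5, 1, 8, 4)
  J5: need (2, 1, 5, 0) fits (5, 1, 8, 4); releases (1, 0, 2, 1), pool now (6, 1, 10, 5)
  J4 still needs (7, 0, 5, 5) but only (6, 1, 10, 5) is free — short on r4
  J1 still needs (0, 1, 4, 6) but only (6, 1, 10, 5) is free — short on r2
Had the request been granted, J4 and J1 could never finish.


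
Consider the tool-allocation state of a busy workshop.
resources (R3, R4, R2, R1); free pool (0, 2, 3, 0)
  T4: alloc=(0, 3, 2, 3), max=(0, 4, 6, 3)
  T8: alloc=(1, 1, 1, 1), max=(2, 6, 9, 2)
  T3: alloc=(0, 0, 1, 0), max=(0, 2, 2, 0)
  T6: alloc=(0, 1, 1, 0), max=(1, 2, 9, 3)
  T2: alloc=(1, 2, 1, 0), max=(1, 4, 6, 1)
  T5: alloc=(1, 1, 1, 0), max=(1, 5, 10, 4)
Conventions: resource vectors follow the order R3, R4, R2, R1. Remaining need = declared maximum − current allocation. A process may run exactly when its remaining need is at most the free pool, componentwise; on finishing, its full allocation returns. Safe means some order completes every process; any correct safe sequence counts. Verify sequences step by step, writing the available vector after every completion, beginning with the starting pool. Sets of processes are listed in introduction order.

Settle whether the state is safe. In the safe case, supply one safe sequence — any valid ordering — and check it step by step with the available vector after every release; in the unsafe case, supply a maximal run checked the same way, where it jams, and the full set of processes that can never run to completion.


The state is UNSAFE.
Key observation: even finishing T3, T4, T2 leaves just (1, 7, 7, 3) free — too little R2 for any of the remaining processes.
The run T3, T4, T2 cannot be extended any further. Verifying each step:
  pool = (0, 2, 3, 0)
  T3 needs (0, 2, 1, 0) <= (0, 2, 3, 0) -> finishes; pool += (0, 0, 1, 0) = (0, 2, 4, 0)
  T4 needs (0, 1, 4, 0) <= (0, 2, 4, 0) -> finishes; pool += (0, 3, 2, 3) = (0, 5, 6, 3)
  T2 needs (0, 2, 5, 1) <= (0, 5, 6, 3) -> finishes; pool += (1, 2, 1, 0) = (1, 7, 7, 3)
  T8 still needs (1, 5, 8, 1) but only (1, 7, 7, 3) is free — short on R2
  T6 still needs (1, 1, 8, 3) but only (1, 7, 7, 3) is free — short on R2
  T5 still needs (0, 4, 9, 4) but only (1, 7, 7, 3) is free — short on R2 and R1
Processes that can never finish: T8, T6 and T5.


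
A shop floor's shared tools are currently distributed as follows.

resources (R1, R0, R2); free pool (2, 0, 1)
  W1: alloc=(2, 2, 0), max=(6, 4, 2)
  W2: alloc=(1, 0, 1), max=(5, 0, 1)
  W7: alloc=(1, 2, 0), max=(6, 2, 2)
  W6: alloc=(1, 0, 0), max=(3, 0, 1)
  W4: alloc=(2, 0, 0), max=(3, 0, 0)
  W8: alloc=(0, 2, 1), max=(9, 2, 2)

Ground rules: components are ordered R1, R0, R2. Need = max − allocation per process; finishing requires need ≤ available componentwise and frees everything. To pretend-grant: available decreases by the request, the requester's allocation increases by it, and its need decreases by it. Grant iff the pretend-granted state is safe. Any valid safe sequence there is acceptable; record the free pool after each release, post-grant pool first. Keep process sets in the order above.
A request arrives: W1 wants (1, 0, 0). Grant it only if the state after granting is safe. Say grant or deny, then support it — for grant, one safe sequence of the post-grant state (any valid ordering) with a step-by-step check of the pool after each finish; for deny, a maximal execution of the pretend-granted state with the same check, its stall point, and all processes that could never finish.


GRANT — the state after the grant stays safe, e.g. via W4, W6, W2, W7, W1, W8.
Key observation: with (1, 0, 1) left after the transfer, W4 can run at once — the state stays safe.
Step-by-step check of the post-grant state:
  pool = (1, 0, 1)
  W4 needs (1, 0, 0) <= (1, 0, 1) -> finishes; pool += (2, 0, 0) = (3, 0, 1)
  W6 needs (2, 0, 1) <= (3, 0, 1) -> finishes; pool += (1, 0, 0) = (4, 0, 1)
  W2 needs (4, 0, 0) <= (4, 0, 1) -> finishes; pool += (1, 0, 1) = (5, 0, 2)
  W7 needs (5, 0, 2) <= (5, 0, 2) -> finishes; pool += (1, 2, 0) = (6, 2, 2)
  W1 needs (3, 2, 2) <= (6, 2, 2) -> finishes; pool += (3, 2, 0) = (9, 4, 2)
  W8 needs (9, 0, 1) <= (9, 4, 2) -> finishes; pool += (0, 2, 1) = (9, 6, 3)


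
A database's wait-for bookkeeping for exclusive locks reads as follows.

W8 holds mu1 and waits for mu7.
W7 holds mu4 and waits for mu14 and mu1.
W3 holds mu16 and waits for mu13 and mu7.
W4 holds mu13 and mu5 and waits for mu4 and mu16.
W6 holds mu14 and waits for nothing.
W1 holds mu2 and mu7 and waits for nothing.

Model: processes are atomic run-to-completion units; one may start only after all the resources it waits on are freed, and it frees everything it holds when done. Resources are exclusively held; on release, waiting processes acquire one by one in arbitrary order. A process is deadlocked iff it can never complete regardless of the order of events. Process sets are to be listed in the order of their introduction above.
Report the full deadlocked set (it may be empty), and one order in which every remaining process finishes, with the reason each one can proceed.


Deadlocked set: W3 and W4.
Key observation: nobody on the ring W3 -> W4 -> W3 can start until another member finishes, which never happens; no other process is dragged down with it.
The rest can finish in the order W1, W6, W8, W7.
Step-by-step check:
  W1: no waits; runs immediately, freeing mu2 and mu7
  W6: no waits; runs immediately, freeing mu14
  W8: everything it awaited (mu7) is free; runs, freeing mu1
  W7: everything it awaited (mu14 and mu1) is free; runs, freeing mu4


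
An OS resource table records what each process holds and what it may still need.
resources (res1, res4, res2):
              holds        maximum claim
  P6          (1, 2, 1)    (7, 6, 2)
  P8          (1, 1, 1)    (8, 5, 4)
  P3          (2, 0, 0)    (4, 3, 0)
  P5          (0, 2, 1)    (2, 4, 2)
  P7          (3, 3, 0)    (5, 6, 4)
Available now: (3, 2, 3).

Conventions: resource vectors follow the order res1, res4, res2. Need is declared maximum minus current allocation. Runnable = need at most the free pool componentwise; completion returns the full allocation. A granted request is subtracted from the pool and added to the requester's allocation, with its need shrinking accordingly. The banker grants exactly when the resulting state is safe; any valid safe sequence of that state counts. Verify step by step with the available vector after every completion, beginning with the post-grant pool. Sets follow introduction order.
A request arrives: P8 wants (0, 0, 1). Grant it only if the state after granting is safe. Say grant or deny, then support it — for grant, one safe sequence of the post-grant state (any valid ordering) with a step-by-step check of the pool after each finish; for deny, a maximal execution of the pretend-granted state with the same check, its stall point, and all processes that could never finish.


DENY: after the grant no complete ordering would exist.
Key observation: after P5, P3 the pool peaks at (5, 4, 3), and each blocked process is short somewhere: P6 on res1; P8 on res1; P7 on res2.
After a pretend grant, a maximal execution: P5, P3 — then nothing else fits. Check, step by step:
  pool = (3, 2, 2)
  P5: need (2, 2, 1) fits (3, 2, 2); releases (0, 2, 1), pool now (3, 4, 3)
  P3: need (2, 3, 0) fits (3, 4, 3); releases (2, 0, 0), pool now (5, 4, 3)
  P6 still needs (6, 4, 1) but only (5, 4, 3) is free — short on res1
  P8 still needs (7, 4, 2) but only (5, 4, 3) is free — short on res1
  P7 still needs (2, 3, 4) but only (5, 4, 3) is free — short on res2
Processes that could never finish after the grant: P6, P8 and P7.


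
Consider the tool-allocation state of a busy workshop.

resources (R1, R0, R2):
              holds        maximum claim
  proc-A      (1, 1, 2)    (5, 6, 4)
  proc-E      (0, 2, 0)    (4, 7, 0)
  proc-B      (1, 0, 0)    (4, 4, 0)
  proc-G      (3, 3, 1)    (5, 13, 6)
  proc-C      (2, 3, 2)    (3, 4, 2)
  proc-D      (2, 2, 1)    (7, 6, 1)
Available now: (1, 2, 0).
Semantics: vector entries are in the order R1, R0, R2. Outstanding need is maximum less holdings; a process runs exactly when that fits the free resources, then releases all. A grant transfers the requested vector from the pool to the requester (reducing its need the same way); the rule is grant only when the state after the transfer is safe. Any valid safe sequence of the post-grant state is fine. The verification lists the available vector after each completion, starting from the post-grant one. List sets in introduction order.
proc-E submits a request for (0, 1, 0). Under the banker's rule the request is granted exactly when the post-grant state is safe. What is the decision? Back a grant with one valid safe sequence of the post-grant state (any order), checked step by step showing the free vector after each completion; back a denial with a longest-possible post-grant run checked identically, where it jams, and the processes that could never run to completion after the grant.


GRANT: granting preserves safety; a valid post-grant sequence is proc-C, proc-B, proc-E, proc-A, proc-D, proc-G.
Key observation: the grant leaves (1, 1, 0) free — enough for proc-C, whose release restarts the cascade.
Verifying the post-grant state step by step:
  pool = (1, 1, 0)
  run proc-C (needs (1, 1, 0), free (1, 1, 0)); after release of (2, 3, 2) the pool is (3, 4, 2)
  run proc-B (needs (3, 4, 0), free (3, 4, 2)); after release of (1, 0, 0) the pool is (4, 4, 2)
  run proc-E (needs (4, 4, 0), free (4, 4, 2)); after release of (0, 3, 0) the pool is (4, 7, 2)
  run proc-A (needs (4, 5, 2), free (4, 7, 2)); after release of (1, 1, 2) the pool is (5, 8, 4)
  run proc-D (needs (5, 4, 0), free (5, 8, 4)); after release of (2, 2, 1) the pool is (7, 10, 5)
  run proc-G (needs (2, 10, 5), free (7, 10, 5)); after release of (3, 3, 1) the pool is (10, 13, 6)


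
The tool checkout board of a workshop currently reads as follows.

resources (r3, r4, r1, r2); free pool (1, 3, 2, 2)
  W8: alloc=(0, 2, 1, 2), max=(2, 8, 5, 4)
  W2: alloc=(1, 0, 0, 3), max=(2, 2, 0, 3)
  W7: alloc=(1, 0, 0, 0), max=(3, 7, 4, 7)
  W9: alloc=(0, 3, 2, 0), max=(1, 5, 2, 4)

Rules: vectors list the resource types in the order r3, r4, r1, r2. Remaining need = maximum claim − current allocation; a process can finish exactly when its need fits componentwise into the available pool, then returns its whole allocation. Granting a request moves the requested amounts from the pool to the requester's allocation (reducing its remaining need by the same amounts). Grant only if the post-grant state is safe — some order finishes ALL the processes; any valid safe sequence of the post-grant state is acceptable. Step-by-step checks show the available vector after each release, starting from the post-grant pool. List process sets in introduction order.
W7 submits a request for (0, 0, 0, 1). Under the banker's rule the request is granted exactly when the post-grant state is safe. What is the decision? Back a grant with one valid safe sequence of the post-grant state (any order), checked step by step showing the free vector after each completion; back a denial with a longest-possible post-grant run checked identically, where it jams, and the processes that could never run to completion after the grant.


GRANT. The post-grant state is safe; one safe sequence: W2, W9, W8, W7.
Key observation: granting shrinks the pool to (1, 3, 2, 1), yet W2 still fits and the chain goes through.
Verifying the post-grant state step by step:
  pool = (1, 3, 2, 1)
  run W2 (needs (1, 2, 0, 0), free (1, 3, 2, 1)); after release of (1, 0, 0, 3) the pool is (2, 3, 2, 4)
  run W9 (needs (1, 2, 0, 4), free (2, 3, 2, 4)); after release of (0, 3, 2, 0) the pool is (2, 6, 4, 4)
  run W8 (needs (2, 6, 4, 2), free (2, 6, 4, 4)); after release of (0, 2, 1, 2) the pool is (2, 8, 5, 6)
  run W7 (needs (2, 7, 4, 6), free (2, 8, 5, 6)); after release of (1, 0, 0, 1) the pool is (3, 8, 5, 7)


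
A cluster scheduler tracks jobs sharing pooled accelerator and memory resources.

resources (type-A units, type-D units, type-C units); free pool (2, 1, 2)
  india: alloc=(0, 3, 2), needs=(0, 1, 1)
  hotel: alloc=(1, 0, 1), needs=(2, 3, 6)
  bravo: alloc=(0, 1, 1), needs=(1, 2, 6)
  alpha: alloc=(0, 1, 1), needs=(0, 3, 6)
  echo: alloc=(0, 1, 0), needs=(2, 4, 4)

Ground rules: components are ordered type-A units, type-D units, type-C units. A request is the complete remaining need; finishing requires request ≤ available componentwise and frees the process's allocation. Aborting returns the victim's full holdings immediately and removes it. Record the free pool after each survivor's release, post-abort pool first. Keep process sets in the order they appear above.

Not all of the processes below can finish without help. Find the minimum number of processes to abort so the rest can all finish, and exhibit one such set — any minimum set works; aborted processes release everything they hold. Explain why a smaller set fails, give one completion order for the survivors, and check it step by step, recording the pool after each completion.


Minimum abort set: hotel and bravo.
Key observation: the returned (1, 1, 2) from hotel and bravo is what brings alpha — unrunnable before, under any order — into play at step 3.
Minimality, checking each single-abort alternative: india alone leaves hotel blocked (short on type-C units); hotel alone leaves bravo blocked (short on type-C units); bravo alone leaves hotel blocked (short on type-C units); alpha alone leaves hotel blocked (short on type-C units); echo alone leaves hotel blocked (short on type-C units).
Survivors finish in the order: india, echo, alpha. Step-by-step check (pool after the aborts first):
  pool = (3, 2, 4)
  run india (needs (0, 1, 1), free (3, 2, 4)); after release of (0, 3, 2) the pool is (3, 5, 6)
  run echo (needs (2, 4, 4), free (3, 5, 6)); after release of (0, 1, 0) the pool is (3, 6, 6)
  run alpha (needs (0, 3, 6), free (3, 6, 6)); after release of (0, 1, 1) the pool is (3, 7, 7)


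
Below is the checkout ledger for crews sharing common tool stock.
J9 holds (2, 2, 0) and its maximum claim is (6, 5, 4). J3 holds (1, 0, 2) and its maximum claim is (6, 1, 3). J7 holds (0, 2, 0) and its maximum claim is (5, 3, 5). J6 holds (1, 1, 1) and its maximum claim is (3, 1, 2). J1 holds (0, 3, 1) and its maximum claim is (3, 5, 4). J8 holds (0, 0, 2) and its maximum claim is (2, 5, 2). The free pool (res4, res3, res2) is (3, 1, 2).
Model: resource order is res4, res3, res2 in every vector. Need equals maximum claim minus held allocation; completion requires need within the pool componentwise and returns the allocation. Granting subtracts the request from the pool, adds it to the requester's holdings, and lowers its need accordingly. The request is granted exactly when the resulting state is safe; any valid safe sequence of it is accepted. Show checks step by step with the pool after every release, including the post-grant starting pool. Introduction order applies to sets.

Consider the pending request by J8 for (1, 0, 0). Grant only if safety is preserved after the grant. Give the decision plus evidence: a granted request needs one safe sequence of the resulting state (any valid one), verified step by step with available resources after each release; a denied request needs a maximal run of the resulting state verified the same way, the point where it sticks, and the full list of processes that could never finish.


GRANT. The post-grant state is safe; one safe sequence: J6, J1, J8, J9, J3, J7.
Key observation: granting shrinks the pool to (2, 1, 2), yet J6 still fits and the chain goes through.
Step-by-step check of the post-grant state:
  pool = (2, 1, 2)
  run J6 (needs (2, 0, 1), free (2, 1, 2)); after release of (1, 1, 1) the pool is (3, 2, 3)
  run J1 (needs (3, 2, 3), free (3, 2, 3)); after release of (0, 3, 1) the pool is (3, 5, 4)
  run J8 (needs (1, 5, 0), free (3, 5, 4)); after release of (1, 0, 2) the pool is (4, 5, 6)
  run J9 (needs (4, 3, 4), free (4, 5, 6)); after release of (2, 2, 0) the pool is (6, 7, 6)
  run J3 (needs (5, 1, 1), free (6, 7, 6)); after release of (1, 0, 2) the pool is (7, 7, 8)
  run J7 (needs (5, 1, 5), free (7, 7, 8)); after release of (0, 2, 0) the pool is (7, 9, 8)


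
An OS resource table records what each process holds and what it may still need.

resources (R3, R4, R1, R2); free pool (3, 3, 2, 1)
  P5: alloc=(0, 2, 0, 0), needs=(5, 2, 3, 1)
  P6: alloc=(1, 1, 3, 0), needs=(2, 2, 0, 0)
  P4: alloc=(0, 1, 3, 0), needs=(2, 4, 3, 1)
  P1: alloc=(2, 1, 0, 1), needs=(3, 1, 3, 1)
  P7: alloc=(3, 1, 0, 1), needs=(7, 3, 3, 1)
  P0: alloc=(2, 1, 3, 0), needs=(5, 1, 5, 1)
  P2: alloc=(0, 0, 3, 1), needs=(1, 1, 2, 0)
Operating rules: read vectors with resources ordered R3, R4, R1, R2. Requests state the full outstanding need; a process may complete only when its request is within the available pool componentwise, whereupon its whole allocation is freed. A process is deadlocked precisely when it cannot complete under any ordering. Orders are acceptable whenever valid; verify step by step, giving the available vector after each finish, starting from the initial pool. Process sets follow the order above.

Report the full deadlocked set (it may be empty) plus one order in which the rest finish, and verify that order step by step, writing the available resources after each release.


The deadlocked set is empty.
Key observation: P6 can run right away; the returned allocation unlocks the remaining processes in turn.
A valid finishing order for the others: P6, P1, P0, P7, P2, P4, P5. Verifying each step:
  pool = (3, 3, 2, 1)
  P6 needs (2, 2, 0, 0) <= (3, 3, 2, 1) -> finishes; pool += (1, 1, 3, 0) = (4, 4, 5, 1)
  P1 needs (3, 1, 3, 1) <= (4, 4, 5, 1) -> finishes; pool += (2, 1, 0, 1) = (6, 5, 5, 2)
  P0 needs (5, 1, 5, 1) <= (6, 5, 5, 2) -> finishes; pool += (2, 1, 3, 0) = (8, 6, 8, 2)
  P7 needs (7, 3, 3, 1) <= (8, 6, 8, 2) -> finishes; pool += (3, 1, 0, 1) = (11, 7, 8, 3)
  P2 needs (1, 1, 2, 0) <= (11, 7, 8, 3) -> finishes; pool += (0, 0, 3, 1) = (11, 7, 11, 4)
  P4 needs (2, 4, 3, 1) <= (11, 7, 11, 4) -> finishes; pool += (0, 1, 3, 0) = (11, 8, 14, 4)
  P5 needs (5, 2, 3, 1) <= (11, 8, 14, 4) -> finishes; pool += (0, 2, 0, 0) = (11, 10, 14, 4)


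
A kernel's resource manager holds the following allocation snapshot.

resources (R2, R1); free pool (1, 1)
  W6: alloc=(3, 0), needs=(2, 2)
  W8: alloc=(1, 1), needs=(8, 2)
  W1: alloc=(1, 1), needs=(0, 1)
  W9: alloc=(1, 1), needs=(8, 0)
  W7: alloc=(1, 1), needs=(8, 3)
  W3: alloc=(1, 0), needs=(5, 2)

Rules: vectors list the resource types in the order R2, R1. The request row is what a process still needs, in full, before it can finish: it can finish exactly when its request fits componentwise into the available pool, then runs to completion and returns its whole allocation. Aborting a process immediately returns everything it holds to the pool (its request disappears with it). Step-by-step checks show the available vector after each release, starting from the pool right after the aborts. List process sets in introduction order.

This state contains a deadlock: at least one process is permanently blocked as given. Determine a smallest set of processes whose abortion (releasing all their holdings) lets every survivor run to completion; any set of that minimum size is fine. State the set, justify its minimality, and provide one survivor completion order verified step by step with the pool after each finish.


Abort W8 and W7.
Key observation: W9 had no path to completion before; after the abort of W8 and W7 ((2, 2) returned), step 4 is where it fits.
Why nothing smaller works — every single abort fails: W6 alone leaves W8 blocked (short on R2); W8 alone leaves W9 blocked (short on R2); W1 alone leaves W8 blocked (short on R2); W9 alone leaves W8 blocked (short on R2); W7 alone leaves W8 blocked (short on R2); W3 alone leaves W8 blocked (short on R2).
One survivor order: W1, W6, W3, W9. Walking it through (post-abort pool first):
  pool = (3, 3)
  run W1 (needs (0, 1), free (3, 3)); after release of (1, 1) the pool is (4, 4)
  run W6 (needs (2, 2), free (4, 4)); after release of (3, 0) the pool is (7, 4)
  run W3 (needs (5, 2), free (7, 4)); after release of (1, 0) the pool is (8, 4)
  run W9 (needs (8, 0), free (8, 4)); after release of (1, 1) the pool is (9, 5)


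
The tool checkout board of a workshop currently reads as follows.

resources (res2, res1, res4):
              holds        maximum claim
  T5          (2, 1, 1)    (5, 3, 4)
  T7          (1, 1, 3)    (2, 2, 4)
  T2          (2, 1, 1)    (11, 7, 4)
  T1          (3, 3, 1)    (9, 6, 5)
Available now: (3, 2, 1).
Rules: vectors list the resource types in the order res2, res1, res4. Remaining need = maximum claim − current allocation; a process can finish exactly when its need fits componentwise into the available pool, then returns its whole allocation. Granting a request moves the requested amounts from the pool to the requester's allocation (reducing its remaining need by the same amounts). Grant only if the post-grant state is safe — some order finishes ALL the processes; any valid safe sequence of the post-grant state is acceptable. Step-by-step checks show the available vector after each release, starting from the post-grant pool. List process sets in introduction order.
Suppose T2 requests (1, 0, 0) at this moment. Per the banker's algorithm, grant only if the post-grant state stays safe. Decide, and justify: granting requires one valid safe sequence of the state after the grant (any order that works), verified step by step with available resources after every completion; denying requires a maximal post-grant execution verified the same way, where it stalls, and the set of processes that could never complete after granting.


DENY. Granting would leave the state unsafe.
Key observation: after T7, T5 complete, (5, 4, 5) is the best the pool ever gets, yet each leftover process wants more res2.
On the post-grant state, T7, T5 is a maximal run — nothing extends it. Check, step by step:
  pool = (2, 2, 1)
  T7: need (1, 1, 1) fits (2, 2, 1); releases (1, 1, 3), pool now (3, 3, 4)
  T5: need (3, 2, 3) fits (3, 3, 4); releases (2, 1, 1), pool now (5, 4, 5)
  T2 cannot run: need (8, 6, 3) vs free (5, 4, 5) (insufficient res2 and res1)
  T1 cannot run: need (6, 3, 4) vs free (5, 4, 5) (insufficient res2)
Post-grant, the permanently blocked set is T2 and T1.


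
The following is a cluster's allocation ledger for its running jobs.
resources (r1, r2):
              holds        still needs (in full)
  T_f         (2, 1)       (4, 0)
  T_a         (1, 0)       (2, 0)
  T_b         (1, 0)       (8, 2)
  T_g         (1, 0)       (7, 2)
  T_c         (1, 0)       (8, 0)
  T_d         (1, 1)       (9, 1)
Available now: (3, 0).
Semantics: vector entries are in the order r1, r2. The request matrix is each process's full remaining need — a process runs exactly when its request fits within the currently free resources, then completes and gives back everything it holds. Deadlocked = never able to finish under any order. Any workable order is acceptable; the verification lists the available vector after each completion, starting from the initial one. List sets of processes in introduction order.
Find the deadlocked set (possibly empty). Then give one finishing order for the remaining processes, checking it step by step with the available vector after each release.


The deadlocked set is T_b, T_g, T_c and T_d.
Key observation: even finishing T_a, T_f leaves just (6, 1) free — too little r1 for any of the remaining processes.
One completion order for the rest: T_a, T_f. Check, step by step:
  pool = (3, 0)
  run T_a (needs (2, 0), free (3, 0)); after release of (1, 0) the pool is (4, 0)
  run T_f (needs (4, 0), free (4, 0)); after release of (2, 1) the pool is (6, 1)
The blocked processes can never fit:
  T_b still needs (8, 2) but only (6, 1) is free — short on r1 and r2
  T_g still needs (7, 2) but only (6, 1) is free — short on r1 and r2
  T_c still needs (8, 0) but only (6, 1) is free — short on r1
  T_d still needs (9, 1) but only (6, 1) is free — short on r1


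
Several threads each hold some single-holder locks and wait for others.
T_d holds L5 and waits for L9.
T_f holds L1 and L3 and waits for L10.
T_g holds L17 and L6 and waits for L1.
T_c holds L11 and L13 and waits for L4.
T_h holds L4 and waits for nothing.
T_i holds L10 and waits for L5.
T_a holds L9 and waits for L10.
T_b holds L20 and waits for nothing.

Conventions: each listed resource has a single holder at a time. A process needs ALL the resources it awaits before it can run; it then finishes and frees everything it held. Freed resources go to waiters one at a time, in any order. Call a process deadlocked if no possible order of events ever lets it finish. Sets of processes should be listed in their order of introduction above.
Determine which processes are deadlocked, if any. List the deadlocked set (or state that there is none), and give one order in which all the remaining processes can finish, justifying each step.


Deadlocked set: T_d, T_f, T_g, T_i and T_a.
Key observation: along T_d -> T_a -> T_i -> T_d, each member waits on what the next one holds — a deadlock; T_f and T_g wait into the deadlock from upstream.
One completion order for the rest: T_b, T_h, T_c.
Check, step by step:
  run T_b (it waits on nothing); releases L20
  run T_h (it waits on nothing); releases L4
  T_c waits on L4 — all released -> runs and releases L11 and L13
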